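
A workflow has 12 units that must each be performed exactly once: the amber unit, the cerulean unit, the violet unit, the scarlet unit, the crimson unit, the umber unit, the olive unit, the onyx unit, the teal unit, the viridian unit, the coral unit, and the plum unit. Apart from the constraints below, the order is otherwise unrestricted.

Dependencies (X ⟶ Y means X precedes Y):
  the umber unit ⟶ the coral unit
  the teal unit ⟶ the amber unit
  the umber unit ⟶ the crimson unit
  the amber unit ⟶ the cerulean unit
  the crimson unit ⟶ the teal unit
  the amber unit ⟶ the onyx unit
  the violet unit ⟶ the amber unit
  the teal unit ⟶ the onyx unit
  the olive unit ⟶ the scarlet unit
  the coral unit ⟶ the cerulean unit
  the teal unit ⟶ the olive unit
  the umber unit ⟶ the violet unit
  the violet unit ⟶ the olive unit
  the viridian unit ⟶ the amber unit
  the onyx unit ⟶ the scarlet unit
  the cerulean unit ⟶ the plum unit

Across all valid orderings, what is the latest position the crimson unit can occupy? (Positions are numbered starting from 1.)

5

Every unit that must follow the crimson unit has to come after it. Tracing all chains starting from the crimson unit, those units are: the amber unit, the cerulean unit, the scarlet unit, the olive unit, the onyx unit, the teal unit, the plum unit — 7 in total.
With 7 mandatory successors out of 12 units total, the latest slot for the crimson unit is 12−7 = 5, and it's reachable by doing all non-successors before the crimson unit.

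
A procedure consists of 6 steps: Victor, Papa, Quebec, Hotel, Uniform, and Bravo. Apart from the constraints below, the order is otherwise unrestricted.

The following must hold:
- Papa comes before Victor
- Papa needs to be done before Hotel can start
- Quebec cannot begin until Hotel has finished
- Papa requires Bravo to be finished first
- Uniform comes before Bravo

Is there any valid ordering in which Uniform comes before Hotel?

Every valid ordering already has Uniform before Hotel (the constraints require it), so in particular at least one does.

Yes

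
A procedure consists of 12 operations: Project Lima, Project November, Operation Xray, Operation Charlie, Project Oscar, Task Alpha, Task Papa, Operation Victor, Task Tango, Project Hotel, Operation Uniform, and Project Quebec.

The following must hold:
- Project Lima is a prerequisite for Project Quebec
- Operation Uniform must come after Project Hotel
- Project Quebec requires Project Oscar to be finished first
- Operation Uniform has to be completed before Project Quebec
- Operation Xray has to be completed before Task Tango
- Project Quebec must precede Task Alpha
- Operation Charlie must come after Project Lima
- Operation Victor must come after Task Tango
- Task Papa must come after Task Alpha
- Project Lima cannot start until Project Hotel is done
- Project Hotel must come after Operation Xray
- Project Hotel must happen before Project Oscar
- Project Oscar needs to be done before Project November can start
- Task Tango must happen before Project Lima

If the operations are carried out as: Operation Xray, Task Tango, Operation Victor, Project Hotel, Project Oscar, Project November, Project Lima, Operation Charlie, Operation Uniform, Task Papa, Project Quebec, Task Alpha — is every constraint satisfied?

In the proposed order, Task Papa appears before Task Alpha.
That contradicts the constraint that Task Alpha must precede Task Papa.

No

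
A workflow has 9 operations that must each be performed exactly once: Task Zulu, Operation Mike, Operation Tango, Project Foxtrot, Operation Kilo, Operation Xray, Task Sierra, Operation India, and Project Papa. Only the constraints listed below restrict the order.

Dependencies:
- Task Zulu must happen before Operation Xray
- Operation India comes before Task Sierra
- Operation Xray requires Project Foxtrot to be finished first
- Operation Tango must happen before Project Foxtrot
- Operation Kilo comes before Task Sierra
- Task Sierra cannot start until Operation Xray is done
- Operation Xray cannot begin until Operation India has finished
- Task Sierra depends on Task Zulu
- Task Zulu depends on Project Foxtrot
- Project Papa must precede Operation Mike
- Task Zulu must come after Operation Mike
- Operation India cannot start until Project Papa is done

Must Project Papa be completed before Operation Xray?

Yes

There is a constraint chain Project Papa → Operation India → Operation Xray.
That forces Project Papa before Operation Xray in every valid schedule.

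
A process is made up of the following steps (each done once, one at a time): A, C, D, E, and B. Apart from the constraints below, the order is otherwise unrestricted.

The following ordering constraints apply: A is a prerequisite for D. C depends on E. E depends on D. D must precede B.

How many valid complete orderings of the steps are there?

A is the only step with nothing required before it, so every ordering starts there.
Counting all ways to extend the partial order to a total order gives 3.

3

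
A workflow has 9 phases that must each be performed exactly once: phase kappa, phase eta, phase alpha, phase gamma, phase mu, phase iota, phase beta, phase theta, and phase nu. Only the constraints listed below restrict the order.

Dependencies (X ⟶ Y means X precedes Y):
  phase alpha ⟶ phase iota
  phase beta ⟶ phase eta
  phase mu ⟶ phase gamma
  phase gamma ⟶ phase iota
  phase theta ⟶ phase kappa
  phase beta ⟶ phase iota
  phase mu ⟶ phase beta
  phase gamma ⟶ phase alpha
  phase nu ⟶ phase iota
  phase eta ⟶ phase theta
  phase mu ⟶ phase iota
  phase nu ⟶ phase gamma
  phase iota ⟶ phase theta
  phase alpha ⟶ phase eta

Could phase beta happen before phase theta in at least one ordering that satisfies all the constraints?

Every valid ordering already has phase beta before phase theta (the constraints require it), so in particular at least one does.

Yes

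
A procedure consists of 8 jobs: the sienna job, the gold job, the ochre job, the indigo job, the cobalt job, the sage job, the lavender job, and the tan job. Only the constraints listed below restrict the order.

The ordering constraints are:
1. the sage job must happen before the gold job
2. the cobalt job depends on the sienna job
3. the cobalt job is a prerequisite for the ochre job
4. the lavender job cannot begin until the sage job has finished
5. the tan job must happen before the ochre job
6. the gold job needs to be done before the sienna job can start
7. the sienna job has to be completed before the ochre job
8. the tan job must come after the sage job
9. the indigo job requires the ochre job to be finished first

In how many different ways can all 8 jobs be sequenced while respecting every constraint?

The sage job is the only job with nothing required before it, so every ordering starts there.
Enumerating by repeatedly choosing an available job (one whose prerequisites are all placed) gives 28 distinct complete orderings.

28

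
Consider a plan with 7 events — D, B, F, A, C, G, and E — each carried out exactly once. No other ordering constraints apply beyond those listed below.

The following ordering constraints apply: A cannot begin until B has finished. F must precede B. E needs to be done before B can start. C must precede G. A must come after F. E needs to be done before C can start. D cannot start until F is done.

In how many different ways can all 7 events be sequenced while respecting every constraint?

The events with no prerequisites are F, E; any of them can be placed first.
Counting all ways to extend the partial order to a total order gives 81.

81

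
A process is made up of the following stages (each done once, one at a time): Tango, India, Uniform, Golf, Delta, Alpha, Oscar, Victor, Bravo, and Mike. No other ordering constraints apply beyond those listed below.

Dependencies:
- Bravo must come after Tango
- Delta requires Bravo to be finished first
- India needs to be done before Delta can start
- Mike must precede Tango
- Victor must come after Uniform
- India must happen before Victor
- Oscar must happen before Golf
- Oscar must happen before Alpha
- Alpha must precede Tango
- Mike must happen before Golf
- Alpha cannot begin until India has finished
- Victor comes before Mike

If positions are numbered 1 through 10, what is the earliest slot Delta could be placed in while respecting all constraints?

Working backwards through the constraints from Delta, its full set of required predecessors is Tango, India, Uniform, Alpha, Oscar, Victor, Bravo, Mike — 8 of them.
So at minimum 8 stages come before Delta, putting Delta no earlier than position 9. That position is achievable by scheduling exactly those predecessors first.

9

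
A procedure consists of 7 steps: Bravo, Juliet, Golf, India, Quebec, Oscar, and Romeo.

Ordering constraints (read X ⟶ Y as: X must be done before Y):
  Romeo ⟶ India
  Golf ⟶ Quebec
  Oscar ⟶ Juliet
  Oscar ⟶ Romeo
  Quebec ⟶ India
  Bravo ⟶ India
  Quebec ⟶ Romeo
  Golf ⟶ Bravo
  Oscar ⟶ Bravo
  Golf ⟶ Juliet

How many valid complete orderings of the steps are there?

38

2 steps have no prerequisites (Golf, Oscar), so any of them could come first.
Enumerating by repeatedly choosing an available step (one whose prerequisites are all placed) gives 38 distinct complete orderings.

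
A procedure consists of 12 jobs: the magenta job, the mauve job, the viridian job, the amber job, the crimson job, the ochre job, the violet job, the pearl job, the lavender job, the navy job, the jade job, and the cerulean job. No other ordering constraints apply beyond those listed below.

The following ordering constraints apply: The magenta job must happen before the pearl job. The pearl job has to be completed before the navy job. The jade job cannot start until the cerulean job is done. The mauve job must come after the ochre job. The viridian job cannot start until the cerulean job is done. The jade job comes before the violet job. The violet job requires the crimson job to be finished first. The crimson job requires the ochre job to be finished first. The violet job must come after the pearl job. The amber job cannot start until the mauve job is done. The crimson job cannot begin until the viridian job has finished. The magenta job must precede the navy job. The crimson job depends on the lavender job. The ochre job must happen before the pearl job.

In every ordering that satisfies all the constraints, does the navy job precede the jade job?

The navy job and the jade job are not related by any chain of constraints.
So the navy job can come before the jade job or after — it is not forced.

No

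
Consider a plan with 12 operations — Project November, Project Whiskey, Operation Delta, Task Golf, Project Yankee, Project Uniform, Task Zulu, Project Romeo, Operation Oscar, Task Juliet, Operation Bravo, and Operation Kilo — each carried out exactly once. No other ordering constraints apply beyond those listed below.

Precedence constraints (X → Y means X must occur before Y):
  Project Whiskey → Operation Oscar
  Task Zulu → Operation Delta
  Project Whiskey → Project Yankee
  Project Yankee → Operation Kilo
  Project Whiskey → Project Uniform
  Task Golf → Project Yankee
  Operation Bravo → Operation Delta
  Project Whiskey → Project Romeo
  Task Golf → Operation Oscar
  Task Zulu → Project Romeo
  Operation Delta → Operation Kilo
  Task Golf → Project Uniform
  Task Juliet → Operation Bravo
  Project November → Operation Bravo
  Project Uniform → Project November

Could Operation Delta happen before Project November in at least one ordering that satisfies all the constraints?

No

Following Project November → Operation Bravo → Operation Delta, Project November must precede Operation Delta in every valid ordering.
So no valid ordering can have Operation Delta before Project November.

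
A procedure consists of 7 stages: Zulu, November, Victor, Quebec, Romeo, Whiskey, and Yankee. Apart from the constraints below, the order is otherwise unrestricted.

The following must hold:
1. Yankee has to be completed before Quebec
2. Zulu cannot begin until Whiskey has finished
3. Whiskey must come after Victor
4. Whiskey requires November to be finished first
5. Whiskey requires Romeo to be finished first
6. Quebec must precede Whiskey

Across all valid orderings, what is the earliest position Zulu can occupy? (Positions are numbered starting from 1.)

Every stage that must precede Zulu has to come before it. Tracing all chains that end at Zulu, those stages are: November, Victor, Quebec, Romeo, Whiskey, Yankee — 6 in total.
With 6 mandatory predecessors, the earliest Zulu can sit is position 6+1 = 7, and placing just those 6 first achieves it.

7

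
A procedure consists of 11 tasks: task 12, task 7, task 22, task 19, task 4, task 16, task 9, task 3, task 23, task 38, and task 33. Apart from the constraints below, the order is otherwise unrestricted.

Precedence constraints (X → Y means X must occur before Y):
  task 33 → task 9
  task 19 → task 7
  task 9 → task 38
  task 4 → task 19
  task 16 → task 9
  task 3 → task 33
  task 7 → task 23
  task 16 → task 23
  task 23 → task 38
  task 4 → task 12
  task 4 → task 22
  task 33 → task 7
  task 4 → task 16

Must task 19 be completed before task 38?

Following the dependencies: task 19 → task 7 → task 23 → task 38.
So task 19 must precede task 38 in any valid ordering.

Yes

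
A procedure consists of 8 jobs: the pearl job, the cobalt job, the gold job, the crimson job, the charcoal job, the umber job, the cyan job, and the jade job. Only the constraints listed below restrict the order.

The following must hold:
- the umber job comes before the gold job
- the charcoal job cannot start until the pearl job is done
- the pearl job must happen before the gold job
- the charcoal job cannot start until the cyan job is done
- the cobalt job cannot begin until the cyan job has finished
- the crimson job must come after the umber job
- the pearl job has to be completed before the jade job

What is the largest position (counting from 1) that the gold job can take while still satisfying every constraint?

8

No constraint forces any job after the gold job, so it can be placed last, in position 8.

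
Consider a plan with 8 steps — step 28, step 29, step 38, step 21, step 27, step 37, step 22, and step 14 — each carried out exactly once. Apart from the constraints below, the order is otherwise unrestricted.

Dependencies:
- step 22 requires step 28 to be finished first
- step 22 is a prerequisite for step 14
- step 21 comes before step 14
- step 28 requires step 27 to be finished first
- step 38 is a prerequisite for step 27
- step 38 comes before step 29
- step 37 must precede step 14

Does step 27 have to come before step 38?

In fact the dependencies run the other way: step 38 → step 27.
So step 27 never precedes step 38.

No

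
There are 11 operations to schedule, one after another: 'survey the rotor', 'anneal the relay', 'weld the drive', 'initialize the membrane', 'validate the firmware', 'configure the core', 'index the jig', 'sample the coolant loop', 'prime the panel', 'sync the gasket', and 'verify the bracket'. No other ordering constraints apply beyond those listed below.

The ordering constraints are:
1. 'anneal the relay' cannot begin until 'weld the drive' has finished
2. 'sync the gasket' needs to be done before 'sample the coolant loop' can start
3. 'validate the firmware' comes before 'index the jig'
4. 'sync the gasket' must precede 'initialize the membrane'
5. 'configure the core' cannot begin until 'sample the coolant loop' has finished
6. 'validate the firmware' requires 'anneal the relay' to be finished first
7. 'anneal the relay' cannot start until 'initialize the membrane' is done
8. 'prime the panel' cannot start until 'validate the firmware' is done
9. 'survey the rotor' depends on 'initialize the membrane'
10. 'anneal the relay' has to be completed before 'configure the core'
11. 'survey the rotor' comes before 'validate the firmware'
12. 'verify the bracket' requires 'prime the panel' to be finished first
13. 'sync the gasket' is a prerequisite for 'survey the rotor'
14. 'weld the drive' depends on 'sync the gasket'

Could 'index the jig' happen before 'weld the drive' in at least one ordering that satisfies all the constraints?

No

There is a dependency chain 'weld the drive' → 'anneal the relay' → 'validate the firmware' → 'index the jig', so 'index the jig' always comes after 'weld the drive'.
So no valid ordering can have 'index the jig' before 'weld the drive'.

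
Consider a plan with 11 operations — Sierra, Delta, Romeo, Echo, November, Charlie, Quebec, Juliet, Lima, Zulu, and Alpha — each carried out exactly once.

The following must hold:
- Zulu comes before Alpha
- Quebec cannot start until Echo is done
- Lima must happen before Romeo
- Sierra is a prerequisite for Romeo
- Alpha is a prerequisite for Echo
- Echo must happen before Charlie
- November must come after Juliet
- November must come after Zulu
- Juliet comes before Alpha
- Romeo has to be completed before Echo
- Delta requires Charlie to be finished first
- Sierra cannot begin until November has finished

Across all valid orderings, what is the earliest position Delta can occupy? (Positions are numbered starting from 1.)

The operations that are forced before Delta, directly or transitively, are Sierra, Romeo, Echo, November, Charlie, Juliet, Lima, Zulu, Alpha. That's 9 operations.
With 9 mandatory predecessors, the earliest Delta can sit is position 9+1 = 10, and placing just those 9 first achieves it.

10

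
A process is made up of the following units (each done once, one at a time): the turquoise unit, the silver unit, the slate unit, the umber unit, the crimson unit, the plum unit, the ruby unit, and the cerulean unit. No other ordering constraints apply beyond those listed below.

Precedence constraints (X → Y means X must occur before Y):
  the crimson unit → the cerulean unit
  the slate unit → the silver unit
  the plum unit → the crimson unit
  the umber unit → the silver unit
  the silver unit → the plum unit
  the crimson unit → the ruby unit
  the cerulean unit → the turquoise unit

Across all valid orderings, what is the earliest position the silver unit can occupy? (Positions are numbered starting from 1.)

3

Working backwards through the constraints from the silver unit, its full set of required predecessors is the slate unit, the umber unit — 2 of them.
So at minimum 2 units come before the silver unit, putting the silver unit no earlier than position 3. That position is achievable by scheduling exactly those predecessors first.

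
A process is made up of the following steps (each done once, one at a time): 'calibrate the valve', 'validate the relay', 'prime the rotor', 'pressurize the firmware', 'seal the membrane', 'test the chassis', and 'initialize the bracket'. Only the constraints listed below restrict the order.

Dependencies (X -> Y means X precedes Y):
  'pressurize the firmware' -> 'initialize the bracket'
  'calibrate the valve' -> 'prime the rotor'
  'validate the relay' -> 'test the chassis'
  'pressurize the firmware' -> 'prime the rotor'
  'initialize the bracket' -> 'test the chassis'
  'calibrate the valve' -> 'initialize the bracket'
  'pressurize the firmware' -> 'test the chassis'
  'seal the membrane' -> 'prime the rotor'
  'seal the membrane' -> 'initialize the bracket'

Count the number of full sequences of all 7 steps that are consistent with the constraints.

4 steps have no prerequisites ('calibrate the valve', 'validate the relay', 'pressurize the firmware', 'seal the membrane'), so any of them could come first.
Systematically extending each partial ordering one step at a time and counting, there are 102 complete orderings.

102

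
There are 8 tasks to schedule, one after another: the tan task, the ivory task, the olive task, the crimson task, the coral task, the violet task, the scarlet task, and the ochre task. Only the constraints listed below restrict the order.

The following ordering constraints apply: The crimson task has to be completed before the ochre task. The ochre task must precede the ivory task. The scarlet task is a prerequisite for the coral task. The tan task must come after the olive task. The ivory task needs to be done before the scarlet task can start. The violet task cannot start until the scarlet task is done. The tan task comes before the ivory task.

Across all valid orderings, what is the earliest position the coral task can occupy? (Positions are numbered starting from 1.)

The tasks that are forced before the coral task, directly or transitively, are the tan task, the ivory task, the olive task, the crimson task, the scarlet task, the ochre task. That's 6 tasks.
With 6 mandatory predecessors, the earliest the coral task can sit is position 6+1 = 7, and placing just those 6 first achieves it.

7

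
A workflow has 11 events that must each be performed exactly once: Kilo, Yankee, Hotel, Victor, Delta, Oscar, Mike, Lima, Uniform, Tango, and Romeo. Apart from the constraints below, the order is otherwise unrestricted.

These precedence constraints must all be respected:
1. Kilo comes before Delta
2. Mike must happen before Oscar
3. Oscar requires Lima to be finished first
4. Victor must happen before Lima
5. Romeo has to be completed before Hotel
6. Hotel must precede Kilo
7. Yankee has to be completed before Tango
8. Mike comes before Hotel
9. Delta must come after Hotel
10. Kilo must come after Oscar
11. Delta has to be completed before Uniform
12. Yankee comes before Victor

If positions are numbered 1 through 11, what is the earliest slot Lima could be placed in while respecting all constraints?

3

The events that are forced before Lima, directly or transitively, are Yankee, Victor. That's 2 events.
With 2 mandatory predecessors, the earliest Lima can sit is position 2+1 = 3, and placing just those 2 first achieves it.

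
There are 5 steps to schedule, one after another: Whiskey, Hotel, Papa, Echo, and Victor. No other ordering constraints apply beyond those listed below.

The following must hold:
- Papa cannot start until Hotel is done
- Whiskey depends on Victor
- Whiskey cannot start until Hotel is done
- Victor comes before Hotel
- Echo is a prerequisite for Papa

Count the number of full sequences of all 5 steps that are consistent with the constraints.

The steps with no prerequisites are Echo, Victor; any of them can be placed first.
Counting all ways to extend the partial order to a total order gives 7.

7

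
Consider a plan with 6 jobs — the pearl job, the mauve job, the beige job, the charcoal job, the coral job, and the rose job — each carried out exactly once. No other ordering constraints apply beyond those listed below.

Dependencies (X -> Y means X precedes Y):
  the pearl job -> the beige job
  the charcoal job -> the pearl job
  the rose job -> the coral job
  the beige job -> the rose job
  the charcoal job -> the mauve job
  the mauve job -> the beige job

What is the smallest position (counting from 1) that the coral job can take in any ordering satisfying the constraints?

6

The jobs that are forced before the coral job, directly or transitively, are the pearl job, the mauve job, the beige job, the charcoal job, the rose job. That's 5 jobs.
So at minimum 5 jobs come before the coral job, putting the coral job no earlier than position 6. That position is achievable by scheduling exactly those predecessors first.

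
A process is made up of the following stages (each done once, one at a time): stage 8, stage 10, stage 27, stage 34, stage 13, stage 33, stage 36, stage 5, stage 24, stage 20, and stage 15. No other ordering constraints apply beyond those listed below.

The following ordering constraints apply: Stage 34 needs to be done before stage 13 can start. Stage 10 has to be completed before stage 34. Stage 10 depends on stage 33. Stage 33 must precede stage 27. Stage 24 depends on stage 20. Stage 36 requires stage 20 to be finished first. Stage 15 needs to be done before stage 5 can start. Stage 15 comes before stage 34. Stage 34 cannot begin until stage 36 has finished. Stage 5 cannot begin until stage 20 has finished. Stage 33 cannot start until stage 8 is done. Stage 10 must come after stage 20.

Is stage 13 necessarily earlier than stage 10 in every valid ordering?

No

There is a chain stage 10 → stage 34 → stage 13, which puts stage 10 before stage 13.
So stage 13 does not have to come before stage 10 — it cannot.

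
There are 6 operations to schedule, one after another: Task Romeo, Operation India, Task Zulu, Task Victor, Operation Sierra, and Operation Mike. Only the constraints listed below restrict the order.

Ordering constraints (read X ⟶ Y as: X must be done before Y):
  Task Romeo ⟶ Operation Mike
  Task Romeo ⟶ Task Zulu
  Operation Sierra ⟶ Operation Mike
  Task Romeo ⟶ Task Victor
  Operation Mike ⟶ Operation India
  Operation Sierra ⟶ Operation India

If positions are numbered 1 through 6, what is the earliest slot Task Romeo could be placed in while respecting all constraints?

Nothing is required before Task Romeo; it can be the very first operation.

1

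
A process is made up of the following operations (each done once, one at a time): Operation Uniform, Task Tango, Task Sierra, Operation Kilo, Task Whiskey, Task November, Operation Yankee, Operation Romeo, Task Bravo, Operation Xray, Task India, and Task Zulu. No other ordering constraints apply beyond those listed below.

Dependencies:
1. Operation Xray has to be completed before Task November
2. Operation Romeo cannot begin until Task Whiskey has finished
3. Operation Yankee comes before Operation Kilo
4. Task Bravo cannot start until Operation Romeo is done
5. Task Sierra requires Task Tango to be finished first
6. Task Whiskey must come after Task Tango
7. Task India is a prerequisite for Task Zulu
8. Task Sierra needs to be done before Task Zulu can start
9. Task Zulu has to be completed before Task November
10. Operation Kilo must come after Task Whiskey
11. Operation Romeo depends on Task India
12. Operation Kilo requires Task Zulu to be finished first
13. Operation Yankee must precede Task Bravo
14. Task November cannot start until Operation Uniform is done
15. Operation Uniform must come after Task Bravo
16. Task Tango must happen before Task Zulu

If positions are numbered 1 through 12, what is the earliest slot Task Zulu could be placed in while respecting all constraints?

The operations that are forced before Task Zulu, directly or transitively, are Task Tango, Task Sierra, Task India. That's 3 operations.
With 3 mandatory predecessors, the earliest Task Zulu can sit is position 3+1 = 4, and placing just those 3 first achieves it.

4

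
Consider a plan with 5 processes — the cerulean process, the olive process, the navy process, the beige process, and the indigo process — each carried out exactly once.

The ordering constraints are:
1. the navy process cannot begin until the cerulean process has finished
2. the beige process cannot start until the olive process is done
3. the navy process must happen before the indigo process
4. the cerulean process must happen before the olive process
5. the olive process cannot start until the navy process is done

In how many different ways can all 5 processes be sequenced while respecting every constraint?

3

The cerulean process is the only process with nothing required before it, so every ordering starts there.
Systematically extending each partial ordering one process at a time and counting, there are 3 complete orderings.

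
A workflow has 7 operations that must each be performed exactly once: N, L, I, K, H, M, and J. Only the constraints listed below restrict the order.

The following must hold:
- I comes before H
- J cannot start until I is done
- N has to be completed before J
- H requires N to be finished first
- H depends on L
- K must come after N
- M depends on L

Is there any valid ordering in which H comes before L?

No

There is a dependency chain L → H, so H always comes after L.
So no valid ordering can have H before L.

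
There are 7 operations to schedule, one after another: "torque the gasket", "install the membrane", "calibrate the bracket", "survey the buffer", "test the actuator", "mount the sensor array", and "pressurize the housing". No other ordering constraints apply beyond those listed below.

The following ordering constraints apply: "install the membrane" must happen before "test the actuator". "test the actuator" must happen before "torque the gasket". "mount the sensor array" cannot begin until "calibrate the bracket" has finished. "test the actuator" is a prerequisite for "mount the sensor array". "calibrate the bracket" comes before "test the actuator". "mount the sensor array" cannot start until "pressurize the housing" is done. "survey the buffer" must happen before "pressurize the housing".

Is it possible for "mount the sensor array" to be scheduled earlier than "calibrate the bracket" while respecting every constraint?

No

There is a dependency chain "calibrate the bracket" → "mount the sensor array", so "mount the sensor array" always comes after "calibrate the bracket".
So no valid ordering can have "mount the sensor array" before "calibrate the bracket".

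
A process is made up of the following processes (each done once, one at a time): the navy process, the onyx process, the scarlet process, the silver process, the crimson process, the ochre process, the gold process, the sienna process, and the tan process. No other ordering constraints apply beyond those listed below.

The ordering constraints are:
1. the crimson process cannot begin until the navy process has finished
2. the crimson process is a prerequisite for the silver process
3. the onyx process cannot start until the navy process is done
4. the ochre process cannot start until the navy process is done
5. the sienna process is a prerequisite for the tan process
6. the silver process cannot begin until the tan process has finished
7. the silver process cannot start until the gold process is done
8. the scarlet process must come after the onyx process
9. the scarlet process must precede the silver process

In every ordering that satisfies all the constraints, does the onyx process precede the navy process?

The constraints actually force the navy process before the onyx process (via the navy process → the onyx process), not the other way around.
So the onyx process does not have to come before the navy process — it cannot.

No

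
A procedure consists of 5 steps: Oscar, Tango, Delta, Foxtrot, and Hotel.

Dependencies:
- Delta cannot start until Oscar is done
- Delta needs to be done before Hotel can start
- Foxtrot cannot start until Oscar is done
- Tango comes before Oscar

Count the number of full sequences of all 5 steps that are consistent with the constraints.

3

Only Tango has no prerequisites, so it must go first.
Enumerating by repeatedly choosing an available step (one whose prerequisites are all placed) gives 3 distinct complete orderings.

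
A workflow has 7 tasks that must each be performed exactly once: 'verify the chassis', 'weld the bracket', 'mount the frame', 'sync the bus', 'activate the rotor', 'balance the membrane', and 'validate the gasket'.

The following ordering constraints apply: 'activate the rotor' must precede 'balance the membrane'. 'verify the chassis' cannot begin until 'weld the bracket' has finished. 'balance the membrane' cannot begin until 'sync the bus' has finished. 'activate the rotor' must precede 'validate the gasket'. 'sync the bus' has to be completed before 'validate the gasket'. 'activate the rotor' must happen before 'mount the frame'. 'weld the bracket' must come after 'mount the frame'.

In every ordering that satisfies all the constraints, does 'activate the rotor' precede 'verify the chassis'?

Following the dependencies: 'activate the rotor' → 'mount the frame' → 'weld the bracket' → 'verify the chassis'.
So 'activate the rotor' must precede 'verify the chassis' in any valid ordering.

Yes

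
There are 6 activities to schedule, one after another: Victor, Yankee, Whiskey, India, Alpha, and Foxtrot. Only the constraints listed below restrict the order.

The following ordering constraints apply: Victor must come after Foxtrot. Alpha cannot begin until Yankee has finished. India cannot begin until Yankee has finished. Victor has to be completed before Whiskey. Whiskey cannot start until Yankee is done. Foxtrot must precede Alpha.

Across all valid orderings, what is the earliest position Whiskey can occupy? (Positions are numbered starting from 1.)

Every activity that must precede Whiskey has to come before it. Tracing all chains that end at Whiskey, those activities are: Victor, Yankee, Foxtrot — 3 in total.
With 3 mandatory predecessors, the earliest Whiskey can sit is position 3+1 = 4, and placing just those 3 first achieves it.

4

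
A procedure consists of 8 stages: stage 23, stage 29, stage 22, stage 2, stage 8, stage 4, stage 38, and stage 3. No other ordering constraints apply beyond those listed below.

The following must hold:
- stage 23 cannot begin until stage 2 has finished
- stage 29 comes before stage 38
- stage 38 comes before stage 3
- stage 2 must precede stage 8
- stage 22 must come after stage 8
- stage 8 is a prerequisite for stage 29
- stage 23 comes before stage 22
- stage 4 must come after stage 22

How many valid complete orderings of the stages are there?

30

Stage 2 is the only stage with nothing required before it, so every ordering starts there.
Counting all ways to extend the partial order to a total order gives 30.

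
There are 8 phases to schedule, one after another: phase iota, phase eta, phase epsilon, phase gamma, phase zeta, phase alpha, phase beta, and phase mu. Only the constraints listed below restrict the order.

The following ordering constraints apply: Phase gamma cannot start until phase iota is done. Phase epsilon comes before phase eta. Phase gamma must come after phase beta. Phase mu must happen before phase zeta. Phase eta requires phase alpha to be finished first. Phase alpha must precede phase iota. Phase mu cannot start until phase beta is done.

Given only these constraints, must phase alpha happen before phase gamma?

Chaining the stated constraints: phase alpha → phase iota → phase gamma.
Hence phase alpha necessarily comes before phase gamma.

Yes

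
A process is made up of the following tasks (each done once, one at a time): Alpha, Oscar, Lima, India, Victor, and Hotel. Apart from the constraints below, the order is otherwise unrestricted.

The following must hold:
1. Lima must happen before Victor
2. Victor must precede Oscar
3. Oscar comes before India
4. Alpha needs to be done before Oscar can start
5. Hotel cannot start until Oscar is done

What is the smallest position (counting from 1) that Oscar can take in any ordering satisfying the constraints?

4

Every task that must precede Oscar has to come before it. Tracing all chains that end at Oscar, those tasks are: Alpha, Lima, Victor — 3 in total.
With 3 mandatory predecessors, the earliest Oscar can sit is position 3+1 = 4, and placing just those 3 first achieves it.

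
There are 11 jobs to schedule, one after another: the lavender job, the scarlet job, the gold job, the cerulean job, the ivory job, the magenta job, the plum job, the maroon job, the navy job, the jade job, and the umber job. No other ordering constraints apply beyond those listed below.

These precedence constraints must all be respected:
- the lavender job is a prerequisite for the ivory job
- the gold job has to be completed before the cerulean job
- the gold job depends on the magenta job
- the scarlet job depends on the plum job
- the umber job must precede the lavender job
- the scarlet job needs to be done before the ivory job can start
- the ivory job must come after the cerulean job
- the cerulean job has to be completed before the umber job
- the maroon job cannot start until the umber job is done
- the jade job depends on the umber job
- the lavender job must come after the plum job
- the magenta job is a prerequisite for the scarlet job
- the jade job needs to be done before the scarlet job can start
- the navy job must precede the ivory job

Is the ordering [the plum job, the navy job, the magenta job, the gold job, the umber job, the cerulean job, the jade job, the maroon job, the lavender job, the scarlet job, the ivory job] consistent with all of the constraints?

In the proposed order, the umber job appears before the cerulean job.
But one of the constraints requires the cerulean job before the umber job, so this ordering violates it.

No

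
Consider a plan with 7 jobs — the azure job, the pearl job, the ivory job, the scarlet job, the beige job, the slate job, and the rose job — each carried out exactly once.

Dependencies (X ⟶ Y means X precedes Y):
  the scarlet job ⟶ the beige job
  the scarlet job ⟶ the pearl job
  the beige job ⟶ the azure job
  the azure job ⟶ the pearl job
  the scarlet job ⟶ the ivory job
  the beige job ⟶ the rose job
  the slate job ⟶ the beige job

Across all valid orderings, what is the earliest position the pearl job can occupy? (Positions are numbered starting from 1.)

Every job that must precede the pearl job has to come before it. Tracing all chains that end at the pearl job, those jobs are: the azure job, the scarlet job, the beige job, the slate job — 4 in total.
So at minimum 4 jobs come before the pearl job, putting the pearl job no earlier than position 5. That position is achievable by scheduling exactly those predecessors first.

5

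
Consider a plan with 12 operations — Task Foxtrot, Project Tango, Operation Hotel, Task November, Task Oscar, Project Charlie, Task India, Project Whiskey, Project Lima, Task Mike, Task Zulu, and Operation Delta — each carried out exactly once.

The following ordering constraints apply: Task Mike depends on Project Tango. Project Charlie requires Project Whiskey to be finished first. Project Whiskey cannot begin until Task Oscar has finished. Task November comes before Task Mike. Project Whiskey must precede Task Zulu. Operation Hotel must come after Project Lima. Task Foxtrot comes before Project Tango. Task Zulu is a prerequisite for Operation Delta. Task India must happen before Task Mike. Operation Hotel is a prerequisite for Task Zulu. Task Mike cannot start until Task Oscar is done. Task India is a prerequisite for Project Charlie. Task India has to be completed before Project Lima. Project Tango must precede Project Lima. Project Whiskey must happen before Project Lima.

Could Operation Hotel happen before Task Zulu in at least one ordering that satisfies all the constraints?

Operation Hotel is actually forced before Task Zulu by the constraints, so certainly some valid ordering has Operation Hotel first.

Yes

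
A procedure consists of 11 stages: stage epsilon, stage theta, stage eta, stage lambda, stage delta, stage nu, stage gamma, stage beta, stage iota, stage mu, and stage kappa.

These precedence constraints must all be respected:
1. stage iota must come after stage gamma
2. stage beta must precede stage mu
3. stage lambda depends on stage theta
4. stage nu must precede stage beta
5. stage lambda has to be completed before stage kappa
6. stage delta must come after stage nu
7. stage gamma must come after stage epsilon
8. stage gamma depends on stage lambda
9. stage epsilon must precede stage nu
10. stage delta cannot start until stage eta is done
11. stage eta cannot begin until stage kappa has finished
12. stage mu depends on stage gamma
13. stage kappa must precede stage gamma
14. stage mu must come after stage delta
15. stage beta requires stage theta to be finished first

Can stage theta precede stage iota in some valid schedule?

Yes

Stage theta is actually forced before stage iota by the constraints, so certainly some valid ordering has stage theta first.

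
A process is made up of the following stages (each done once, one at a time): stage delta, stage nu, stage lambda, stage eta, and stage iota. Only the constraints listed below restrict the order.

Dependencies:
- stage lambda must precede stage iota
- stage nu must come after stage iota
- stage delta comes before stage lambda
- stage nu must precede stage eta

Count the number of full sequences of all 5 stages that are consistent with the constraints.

Only stage delta has no prerequisites, so it must go first.
Every stage is then forced in turn, so only 1 complete ordering is consistent with the constraints.

1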